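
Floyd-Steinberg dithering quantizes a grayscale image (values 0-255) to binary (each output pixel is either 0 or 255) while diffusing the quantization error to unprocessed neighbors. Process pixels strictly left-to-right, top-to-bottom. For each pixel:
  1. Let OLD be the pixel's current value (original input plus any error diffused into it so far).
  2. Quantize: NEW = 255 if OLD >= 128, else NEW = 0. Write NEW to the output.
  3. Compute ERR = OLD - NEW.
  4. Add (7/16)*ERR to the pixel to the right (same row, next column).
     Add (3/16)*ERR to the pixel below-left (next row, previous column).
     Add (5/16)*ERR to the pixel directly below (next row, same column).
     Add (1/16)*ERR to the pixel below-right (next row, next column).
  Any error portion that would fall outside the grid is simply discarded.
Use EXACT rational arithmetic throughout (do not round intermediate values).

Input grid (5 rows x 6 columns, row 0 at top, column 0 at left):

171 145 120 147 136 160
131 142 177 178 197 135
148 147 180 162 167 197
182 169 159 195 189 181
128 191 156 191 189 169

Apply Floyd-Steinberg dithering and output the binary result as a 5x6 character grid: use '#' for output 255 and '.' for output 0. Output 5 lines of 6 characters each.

(0,0): OLD=171 → NEW=255, ERR=-84
(0,1): OLD=433/4 → NEW=0, ERR=433/4
(0,2): OLD=10711/64 → NEW=255, ERR=-5609/64
(0,3): OLD=111265/1024 → NEW=0, ERR=111265/1024
(0,4): OLD=3007079/16384 → NEW=255, ERR=-1170841/16384
(0,5): OLD=33747153/262144 → NEW=255, ERR=-33099567/262144
(1,0): OLD=8003/64 → NEW=0, ERR=8003/64
(1,1): OLD=106933/512 → NEW=255, ERR=-23627/512
(1,2): OLD=2565113/16384 → NEW=255, ERR=-1612807/16384
(1,3): OLD=9831189/65536 → NEW=255, ERR=-6880491/65536
(1,4): OLD=469141999/4194304 → NEW=0, ERR=469141999/4194304
(1,5): OLD=9395989977/67108864 → NEW=255, ERR=-7716770343/67108864
(2,0): OLD=1461655/8192 → NEW=255, ERR=-627305/8192
(2,1): OLD=23182925/262144 → NEW=0, ERR=23182925/262144
(2,2): OLD=693567719/4194304 → NEW=255, ERR=-375979801/4194304
(2,3): OLD=3516283823/33554432 → NEW=0, ERR=3516283823/33554432
(2,4): OLD=235878284237/1073741824 → NEW=255, ERR=-37925880883/1073741824
(2,5): OLD=2621711787371/17179869184 → NEW=255, ERR=-1759154854549/17179869184
(3,0): OLD=732543303/4194304 → NEW=255, ERR=-337004217/4194304
(3,1): OLD=4693941467/33554432 → NEW=255, ERR=-3862438693/33554432
(3,2): OLD=28401238993/268435456 → NEW=0, ERR=28401238993/268435456
(3,3): OLD=4497886122659/17179869184 → NEW=255, ERR=117019480739/17179869184
(3,4): OLD=23129931530339/137438953472 → NEW=255, ERR=-11917001605021/137438953472
(3,5): OLD=239383491084781/2199023255552 → NEW=0, ERR=239383491084781/2199023255552
(4,0): OLD=43651991977/536870912 → NEW=0, ERR=43651991977/536870912
(4,1): OLD=1764517249653/8589934592 → NEW=255, ERR=-425916071307/8589934592
(4,2): OLD=44380014794127/274877906944 → NEW=255, ERR=-25713851476593/274877906944
(4,3): OLD=626972340842539/4398046511104 → NEW=255, ERR=-494529519488981/4398046511104
(4,4): OLD=9397523689930139/70368744177664 → NEW=255, ERR=-8546506075374181/70368744177664
(4,5): OLD=162651395480578397/1125899906842624 → NEW=255, ERR=-124453080764290723/1125899906842624
Row 0: #.#.##
Row 1: .###.#
Row 2: #.#.##
Row 3: ##.##.
Row 4: .#####

Answer: #.#.##
.###.#
#.#.##
##.##.
.#####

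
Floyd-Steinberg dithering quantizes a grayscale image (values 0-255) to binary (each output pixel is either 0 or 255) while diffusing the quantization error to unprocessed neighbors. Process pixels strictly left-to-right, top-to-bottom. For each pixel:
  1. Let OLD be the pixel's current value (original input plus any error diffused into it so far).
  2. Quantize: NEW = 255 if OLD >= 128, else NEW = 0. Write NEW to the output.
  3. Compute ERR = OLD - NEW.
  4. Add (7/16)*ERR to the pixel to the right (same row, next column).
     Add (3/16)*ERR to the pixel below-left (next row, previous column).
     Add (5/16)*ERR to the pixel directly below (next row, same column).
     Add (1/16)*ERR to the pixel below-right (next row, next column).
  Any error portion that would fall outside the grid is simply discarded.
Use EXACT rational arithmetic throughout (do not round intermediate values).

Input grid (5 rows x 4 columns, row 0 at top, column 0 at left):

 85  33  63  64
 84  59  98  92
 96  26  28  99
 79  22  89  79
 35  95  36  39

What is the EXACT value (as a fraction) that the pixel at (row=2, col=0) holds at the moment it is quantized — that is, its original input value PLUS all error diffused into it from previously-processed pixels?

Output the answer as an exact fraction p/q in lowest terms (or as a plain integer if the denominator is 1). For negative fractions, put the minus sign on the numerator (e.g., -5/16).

(0,0): OLD=85 → NEW=0, ERR=85
(0,1): OLD=1123/16 → NEW=0, ERR=1123/16
(0,2): OLD=23989/256 → NEW=0, ERR=23989/256
(0,3): OLD=430067/4096 → NEW=0, ERR=430067/4096
(1,0): OLD=31673/256 → NEW=0, ERR=31673/256
(1,1): OLD=323471/2048 → NEW=255, ERR=-198769/2048
(1,2): OLD=7136571/65536 → NEW=0, ERR=7136571/65536
(1,3): OLD=186971533/1048576 → NEW=255, ERR=-80415347/1048576
(2,0): OLD=3816341/32768 → NEW=0, ERR=3816341/32768
Target (2,0): original=96, with diffused error = 3816341/32768

Answer: 3816341/32768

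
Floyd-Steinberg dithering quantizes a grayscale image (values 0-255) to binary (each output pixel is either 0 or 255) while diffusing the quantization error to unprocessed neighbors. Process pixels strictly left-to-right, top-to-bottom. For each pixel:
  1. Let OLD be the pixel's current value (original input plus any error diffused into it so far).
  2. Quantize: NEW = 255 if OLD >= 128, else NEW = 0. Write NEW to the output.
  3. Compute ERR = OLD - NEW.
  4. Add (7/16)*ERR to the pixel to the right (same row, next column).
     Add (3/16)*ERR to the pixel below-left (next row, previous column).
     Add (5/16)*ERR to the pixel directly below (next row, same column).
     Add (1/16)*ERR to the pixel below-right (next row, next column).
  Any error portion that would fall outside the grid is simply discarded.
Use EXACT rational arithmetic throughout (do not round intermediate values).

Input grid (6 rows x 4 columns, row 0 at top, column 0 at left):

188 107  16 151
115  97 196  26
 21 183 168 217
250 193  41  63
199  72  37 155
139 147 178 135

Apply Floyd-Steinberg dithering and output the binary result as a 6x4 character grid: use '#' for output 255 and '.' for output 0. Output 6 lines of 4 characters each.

Answer: #..#
.##.
.#.#
##..
#..#
.##.

Derivation:
(0,0): OLD=188 → NEW=255, ERR=-67
(0,1): OLD=1243/16 → NEW=0, ERR=1243/16
(0,2): OLD=12797/256 → NEW=0, ERR=12797/256
(0,3): OLD=708075/4096 → NEW=255, ERR=-336405/4096
(1,0): OLD=27809/256 → NEW=0, ERR=27809/256
(1,1): OLD=356327/2048 → NEW=255, ERR=-165913/2048
(1,2): OLD=10855027/65536 → NEW=255, ERR=-5856653/65536
(1,3): OLD=-37369963/1048576 → NEW=0, ERR=-37369963/1048576
(2,0): OLD=1302749/32768 → NEW=0, ERR=1302749/32768
(2,1): OLD=173130959/1048576 → NEW=255, ERR=-94255921/1048576
(2,2): OLD=186648907/2097152 → NEW=0, ERR=186648907/2097152
(2,3): OLD=8026741567/33554432 → NEW=255, ERR=-529638593/33554432
(3,0): OLD=4119976077/16777216 → NEW=255, ERR=-158214003/16777216
(3,1): OLD=48306652563/268435456 → NEW=255, ERR=-20144388717/268435456
(3,2): OLD=117697396589/4294967296 → NEW=0, ERR=117697396589/4294967296
(3,3): OLD=5196497072507/68719476736 → NEW=0, ERR=5196497072507/68719476736
(4,0): OLD=781608205513/4294967296 → NEW=255, ERR=-313608454967/4294967296
(4,1): OLD=726790723931/34359738368 → NEW=0, ERR=726790723931/34359738368
(4,2): OLD=70705319795835/1099511627776 → NEW=0, ERR=70705319795835/1099511627776
(4,3): OLD=3667576374782669/17592186044416 → NEW=255, ERR=-818431066543411/17592186044416
(5,0): OLD=66052092103545/549755813888 → NEW=0, ERR=66052092103545/549755813888
(5,1): OLD=3758899348723695/17592186044416 → NEW=255, ERR=-727108092602385/17592186044416
(5,2): OLD=1518313701280291/8796093022208 → NEW=255, ERR=-724690019382749/8796093022208
(5,3): OLD=24892591368596379/281474976710656 → NEW=0, ERR=24892591368596379/281474976710656
Row 0: #..#
Row 1: .##.
Row 2: .#.#
Row 3: ##..
Row 4: #..#
Row 5: .##.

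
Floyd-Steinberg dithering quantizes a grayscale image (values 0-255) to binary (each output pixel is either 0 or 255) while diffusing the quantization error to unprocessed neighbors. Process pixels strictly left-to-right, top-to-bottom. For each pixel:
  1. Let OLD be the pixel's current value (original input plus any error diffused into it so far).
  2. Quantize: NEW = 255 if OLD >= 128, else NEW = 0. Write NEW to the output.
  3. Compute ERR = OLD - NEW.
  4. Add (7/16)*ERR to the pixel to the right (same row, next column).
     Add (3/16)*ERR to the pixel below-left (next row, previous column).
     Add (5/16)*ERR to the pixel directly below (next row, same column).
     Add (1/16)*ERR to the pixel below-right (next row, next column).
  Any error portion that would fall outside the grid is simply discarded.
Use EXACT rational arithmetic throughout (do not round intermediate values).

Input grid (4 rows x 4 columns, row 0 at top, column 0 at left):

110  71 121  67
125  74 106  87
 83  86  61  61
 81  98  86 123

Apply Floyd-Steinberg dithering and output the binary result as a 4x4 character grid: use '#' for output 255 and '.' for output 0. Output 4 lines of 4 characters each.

(0,0): OLD=110 → NEW=0, ERR=110
(0,1): OLD=953/8 → NEW=0, ERR=953/8
(0,2): OLD=22159/128 → NEW=255, ERR=-10481/128
(0,3): OLD=63849/2048 → NEW=0, ERR=63849/2048
(1,0): OLD=23259/128 → NEW=255, ERR=-9381/128
(1,1): OLD=72381/1024 → NEW=0, ERR=72381/1024
(1,2): OLD=4083777/32768 → NEW=0, ERR=4083777/32768
(1,3): OLD=76624279/524288 → NEW=255, ERR=-57069161/524288
(2,0): OLD=1201775/16384 → NEW=0, ERR=1201775/16384
(2,1): OLD=83344373/524288 → NEW=255, ERR=-50349067/524288
(2,2): OLD=43976921/1048576 → NEW=0, ERR=43976921/1048576
(2,3): OLD=891237877/16777216 → NEW=0, ERR=891237877/16777216
(3,0): OLD=720714047/8388608 → NEW=0, ERR=720714047/8388608
(3,1): OLD=15841165217/134217728 → NEW=0, ERR=15841165217/134217728
(3,2): OLD=332217327583/2147483648 → NEW=255, ERR=-215391002657/2147483648
(3,3): OLD=3378967776153/34359738368 → NEW=0, ERR=3378967776153/34359738368
Row 0: ..#.
Row 1: #..#
Row 2: .#..
Row 3: ..#.

Answer: ..#.
#..#
.#..
..#.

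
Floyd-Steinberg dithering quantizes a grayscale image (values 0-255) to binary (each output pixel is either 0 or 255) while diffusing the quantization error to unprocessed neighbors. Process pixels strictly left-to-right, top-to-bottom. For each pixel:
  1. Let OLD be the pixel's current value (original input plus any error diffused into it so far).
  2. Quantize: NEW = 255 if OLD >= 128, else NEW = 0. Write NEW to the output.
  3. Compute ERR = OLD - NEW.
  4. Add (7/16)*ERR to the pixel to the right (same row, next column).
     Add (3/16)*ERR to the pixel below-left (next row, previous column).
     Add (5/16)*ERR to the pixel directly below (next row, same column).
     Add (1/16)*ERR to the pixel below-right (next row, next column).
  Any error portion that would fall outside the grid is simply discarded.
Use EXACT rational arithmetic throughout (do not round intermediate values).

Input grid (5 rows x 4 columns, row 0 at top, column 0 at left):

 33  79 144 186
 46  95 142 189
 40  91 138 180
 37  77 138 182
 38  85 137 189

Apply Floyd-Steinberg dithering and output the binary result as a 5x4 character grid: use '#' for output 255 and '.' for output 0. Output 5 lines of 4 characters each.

(0,0): OLD=33 → NEW=0, ERR=33
(0,1): OLD=1495/16 → NEW=0, ERR=1495/16
(0,2): OLD=47329/256 → NEW=255, ERR=-17951/256
(0,3): OLD=636199/4096 → NEW=255, ERR=-408281/4096
(1,0): OLD=18901/256 → NEW=0, ERR=18901/256
(1,1): OLD=297811/2048 → NEW=255, ERR=-224429/2048
(1,2): OLD=3885903/65536 → NEW=0, ERR=3885903/65536
(1,3): OLD=188124249/1048576 → NEW=255, ERR=-79262631/1048576
(2,0): OLD=1393473/32768 → NEW=0, ERR=1393473/32768
(2,1): OLD=95516763/1048576 → NEW=0, ERR=95516763/1048576
(2,2): OLD=367756231/2097152 → NEW=255, ERR=-167017529/2097152
(2,3): OLD=4202397643/33554432 → NEW=0, ERR=4202397643/33554432
(3,0): OLD=1130262961/16777216 → NEW=0, ERR=1130262961/16777216
(3,1): OLD=32927749359/268435456 → NEW=0, ERR=32927749359/268435456
(3,2): OLD=841618348561/4294967296 → NEW=255, ERR=-253598311919/4294967296
(3,3): OLD=13079239174647/68719476736 → NEW=255, ERR=-4444227393033/68719476736
(4,0): OLD=352413042205/4294967296 → NEW=0, ERR=352413042205/4294967296
(4,1): OLD=5235409574487/34359738368 → NEW=255, ERR=-3526323709353/34359738368
(4,2): OLD=76073517777655/1099511627776 → NEW=0, ERR=76073517777655/1099511627776
(4,3): OLD=3436978427544305/17592186044416 → NEW=255, ERR=-1049029013781775/17592186044416
Row 0: ..##
Row 1: .#.#
Row 2: ..#.
Row 3: ..##
Row 4: .#.#

Answer: ..##
.#.#
..#.
..##
.#.#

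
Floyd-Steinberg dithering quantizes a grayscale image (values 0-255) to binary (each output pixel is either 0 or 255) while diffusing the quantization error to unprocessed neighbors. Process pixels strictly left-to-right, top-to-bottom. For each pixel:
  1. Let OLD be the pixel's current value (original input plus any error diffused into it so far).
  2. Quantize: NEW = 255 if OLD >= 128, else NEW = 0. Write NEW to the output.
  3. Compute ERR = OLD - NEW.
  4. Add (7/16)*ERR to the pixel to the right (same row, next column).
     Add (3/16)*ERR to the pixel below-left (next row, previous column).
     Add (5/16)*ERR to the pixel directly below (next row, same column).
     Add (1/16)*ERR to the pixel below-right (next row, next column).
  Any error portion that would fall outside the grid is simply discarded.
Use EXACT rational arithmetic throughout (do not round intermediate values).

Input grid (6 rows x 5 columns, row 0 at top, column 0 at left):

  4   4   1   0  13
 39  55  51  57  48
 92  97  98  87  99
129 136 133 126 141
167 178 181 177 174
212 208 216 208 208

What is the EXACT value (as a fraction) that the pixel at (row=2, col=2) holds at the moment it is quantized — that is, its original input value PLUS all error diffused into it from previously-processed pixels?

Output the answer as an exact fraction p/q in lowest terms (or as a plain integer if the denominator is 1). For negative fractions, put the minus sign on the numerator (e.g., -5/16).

(0,0): OLD=4 → NEW=0, ERR=4
(0,1): OLD=23/4 → NEW=0, ERR=23/4
(0,2): OLD=225/64 → NEW=0, ERR=225/64
(0,3): OLD=1575/1024 → NEW=0, ERR=1575/1024
(0,4): OLD=224017/16384 → NEW=0, ERR=224017/16384
(1,0): OLD=2645/64 → NEW=0, ERR=2645/64
(1,1): OLD=38803/512 → NEW=0, ERR=38803/512
(1,2): OLD=1407439/16384 → NEW=0, ERR=1407439/16384
(1,3): OLD=6412483/65536 → NEW=0, ERR=6412483/65536
(1,4): OLD=99800169/1048576 → NEW=0, ERR=99800169/1048576
(2,0): OLD=975873/8192 → NEW=0, ERR=975873/8192
(2,1): OLD=50198107/262144 → NEW=255, ERR=-16648613/262144
(2,2): OLD=503913553/4194304 → NEW=0, ERR=503913553/4194304
Target (2,2): original=98, with diffused error = 503913553/4194304

Answer: 503913553/4194304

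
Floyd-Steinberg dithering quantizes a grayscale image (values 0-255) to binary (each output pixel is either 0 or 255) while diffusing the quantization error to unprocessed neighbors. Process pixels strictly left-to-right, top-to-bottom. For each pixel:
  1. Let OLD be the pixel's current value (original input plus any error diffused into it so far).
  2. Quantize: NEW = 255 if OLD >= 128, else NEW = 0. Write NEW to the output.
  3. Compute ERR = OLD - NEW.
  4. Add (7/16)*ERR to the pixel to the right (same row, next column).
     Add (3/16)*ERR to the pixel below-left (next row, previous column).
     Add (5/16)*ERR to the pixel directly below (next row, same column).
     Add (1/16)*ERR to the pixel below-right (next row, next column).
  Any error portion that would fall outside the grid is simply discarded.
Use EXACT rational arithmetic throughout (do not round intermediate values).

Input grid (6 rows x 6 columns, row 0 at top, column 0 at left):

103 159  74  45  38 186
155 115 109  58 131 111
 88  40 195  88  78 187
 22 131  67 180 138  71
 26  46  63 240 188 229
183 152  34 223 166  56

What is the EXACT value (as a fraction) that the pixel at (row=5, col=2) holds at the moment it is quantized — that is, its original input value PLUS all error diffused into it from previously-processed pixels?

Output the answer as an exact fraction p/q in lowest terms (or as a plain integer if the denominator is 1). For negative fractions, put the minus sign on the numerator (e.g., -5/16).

Answer: 3518569168585317/140737488355328

Derivation:
(0,0): OLD=103 → NEW=0, ERR=103
(0,1): OLD=3265/16 → NEW=255, ERR=-815/16
(0,2): OLD=13239/256 → NEW=0, ERR=13239/256
(0,3): OLD=276993/4096 → NEW=0, ERR=276993/4096
(0,4): OLD=4429319/65536 → NEW=0, ERR=4429319/65536
(0,5): OLD=226040369/1048576 → NEW=255, ERR=-41346511/1048576
(1,0): OLD=45475/256 → NEW=255, ERR=-19805/256
(1,1): OLD=166645/2048 → NEW=0, ERR=166645/2048
(1,2): OLD=11157913/65536 → NEW=255, ERR=-5553767/65536
(1,3): OLD=15194405/262144 → NEW=0, ERR=15194405/262144
(1,4): OLD=2924474831/16777216 → NEW=255, ERR=-1353715249/16777216
(1,5): OLD=18146513657/268435456 → NEW=0, ERR=18146513657/268435456
(2,0): OLD=2591319/32768 → NEW=0, ERR=2591319/32768
(2,1): OLD=83153325/1048576 → NEW=0, ERR=83153325/1048576
(2,2): OLD=3676984135/16777216 → NEW=255, ERR=-601205945/16777216
(2,3): OLD=9396589007/134217728 → NEW=0, ERR=9396589007/134217728
(2,4): OLD=428261086957/4294967296 → NEW=0, ERR=428261086957/4294967296
(2,5): OLD=16953539747147/68719476736 → NEW=255, ERR=-569926820533/68719476736
(3,0): OLD=1033169767/16777216 → NEW=0, ERR=1033169767/16777216
(3,1): OLD=24286318299/134217728 → NEW=255, ERR=-9939202341/134217728
(3,2): OLD=44546071425/1073741824 → NEW=0, ERR=44546071425/1073741824
(3,3): OLD=16251124592451/68719476736 → NEW=255, ERR=-1272341975229/68719476736
(3,4): OLD=90094185436515/549755813888 → NEW=255, ERR=-50093547104925/549755813888
(3,5): OLD=305888121151469/8796093022208 → NEW=0, ERR=305888121151469/8796093022208
(4,0): OLD=67343758505/2147483648 → NEW=0, ERR=67343758505/2147483648
(4,1): OLD=1656340245909/34359738368 → NEW=0, ERR=1656340245909/34359738368
(4,2): OLD=97806841324335/1099511627776 → NEW=0, ERR=97806841324335/1099511627776
(4,3): OLD=4550039076421515/17592186044416 → NEW=255, ERR=64031635095435/17592186044416
(4,4): OLD=46860158711733563/281474976710656 → NEW=255, ERR=-24915960349483717/281474976710656
(4,5): OLD=880206795487971005/4503599627370496 → NEW=255, ERR=-268211109491505475/4503599627370496
(5,0): OLD=110961835359631/549755813888 → NEW=255, ERR=-29225897181809/549755813888
(5,1): OLD=2857764685878911/17592186044416 → NEW=255, ERR=-1628242755447169/17592186044416
(5,2): OLD=3518569168585317/140737488355328 → NEW=0, ERR=3518569168585317/140737488355328
Target (5,2): original=34, with diffused error = 3518569168585317/140737488355328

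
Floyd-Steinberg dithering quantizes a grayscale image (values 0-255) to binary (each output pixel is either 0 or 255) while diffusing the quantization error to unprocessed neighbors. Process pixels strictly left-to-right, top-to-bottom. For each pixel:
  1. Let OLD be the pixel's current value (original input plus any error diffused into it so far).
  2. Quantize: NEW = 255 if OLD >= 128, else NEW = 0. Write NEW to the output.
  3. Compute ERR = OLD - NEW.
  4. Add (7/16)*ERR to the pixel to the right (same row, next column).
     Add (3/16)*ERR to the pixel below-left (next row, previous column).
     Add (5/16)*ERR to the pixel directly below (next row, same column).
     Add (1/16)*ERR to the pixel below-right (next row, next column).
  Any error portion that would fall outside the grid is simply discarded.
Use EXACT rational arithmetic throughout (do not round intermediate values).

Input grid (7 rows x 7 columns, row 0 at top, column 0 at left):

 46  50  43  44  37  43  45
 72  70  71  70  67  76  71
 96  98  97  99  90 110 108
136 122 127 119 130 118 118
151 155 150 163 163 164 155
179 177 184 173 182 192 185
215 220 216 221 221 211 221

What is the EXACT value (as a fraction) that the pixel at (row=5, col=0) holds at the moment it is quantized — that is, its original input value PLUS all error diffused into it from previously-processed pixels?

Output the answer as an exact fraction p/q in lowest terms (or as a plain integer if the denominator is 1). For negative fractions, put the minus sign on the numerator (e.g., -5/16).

Answer: 57395132788783/274877906944

Derivation:
(0,0): OLD=46 → NEW=0, ERR=46
(0,1): OLD=561/8 → NEW=0, ERR=561/8
(0,2): OLD=9431/128 → NEW=0, ERR=9431/128
(0,3): OLD=156129/2048 → NEW=0, ERR=156129/2048
(0,4): OLD=2305319/32768 → NEW=0, ERR=2305319/32768
(0,5): OLD=38681617/524288 → NEW=0, ERR=38681617/524288
(0,6): OLD=648258679/8388608 → NEW=0, ERR=648258679/8388608
(1,0): OLD=12739/128 → NEW=0, ERR=12739/128
(1,1): OLD=155797/1024 → NEW=255, ERR=-105323/1024
(1,2): OLD=2218489/32768 → NEW=0, ERR=2218489/32768
(1,3): OLD=18512549/131072 → NEW=255, ERR=-14910811/131072
(1,4): OLD=484973423/8388608 → NEW=0, ERR=484973423/8388608
(1,5): OLD=9612414175/67108864 → NEW=255, ERR=-7500346145/67108864
(1,6): OLD=54614840625/1073741824 → NEW=0, ERR=54614840625/1073741824
(2,0): OLD=1766455/16384 → NEW=0, ERR=1766455/16384
(2,1): OLD=69175565/524288 → NEW=255, ERR=-64517875/524288
(2,2): OLD=306693863/8388608 → NEW=0, ERR=306693863/8388608
(2,3): OLD=6342903023/67108864 → NEW=0, ERR=6342903023/67108864
(2,4): OLD=65150324287/536870912 → NEW=0, ERR=65150324287/536870912
(2,5): OLD=2427783578677/17179869184 → NEW=255, ERR=-1953083063243/17179869184
(2,6): OLD=18464331144131/274877906944 → NEW=0, ERR=18464331144131/274877906944
(3,0): OLD=1229929863/8388608 → NEW=255, ERR=-909165177/8388608
(3,1): OLD=3336741563/67108864 → NEW=0, ERR=3336741563/67108864
(3,2): OLD=91380289089/536870912 → NEW=255, ERR=-45521793471/536870912
(3,3): OLD=293086290791/2147483648 → NEW=255, ERR=-254522039449/2147483648
(3,4): OLD=27669479563655/274877906944 → NEW=0, ERR=27669479563655/274877906944
(3,5): OLD=322579579831877/2199023255552 → NEW=255, ERR=-238171350333883/2199023255552
(3,6): OLD=2973135067815131/35184372088832 → NEW=0, ERR=2973135067815131/35184372088832
(4,0): OLD=135778633033/1073741824 → NEW=0, ERR=135778633033/1073741824
(4,1): OLD=3490765576309/17179869184 → NEW=255, ERR=-890101065611/17179869184
(4,2): OLD=22463168520315/274877906944 → NEW=0, ERR=22463168520315/274877906944
(4,3): OLD=385465468069305/2199023255552 → NEW=255, ERR=-175285462096455/2199023255552
(4,4): OLD=2319844489476603/17592186044416 → NEW=255, ERR=-2166162951849477/17592186044416
(4,5): OLD=55404901596085083/562949953421312 → NEW=0, ERR=55404901596085083/562949953421312
(4,6): OLD=1960829135397185773/9007199254740992 → NEW=255, ERR=-336006674561767187/9007199254740992
(5,0): OLD=57395132788783/274877906944 → NEW=255, ERR=-12698733481937/274877906944
Target (5,0): original=179, with diffused error = 57395132788783/274877906944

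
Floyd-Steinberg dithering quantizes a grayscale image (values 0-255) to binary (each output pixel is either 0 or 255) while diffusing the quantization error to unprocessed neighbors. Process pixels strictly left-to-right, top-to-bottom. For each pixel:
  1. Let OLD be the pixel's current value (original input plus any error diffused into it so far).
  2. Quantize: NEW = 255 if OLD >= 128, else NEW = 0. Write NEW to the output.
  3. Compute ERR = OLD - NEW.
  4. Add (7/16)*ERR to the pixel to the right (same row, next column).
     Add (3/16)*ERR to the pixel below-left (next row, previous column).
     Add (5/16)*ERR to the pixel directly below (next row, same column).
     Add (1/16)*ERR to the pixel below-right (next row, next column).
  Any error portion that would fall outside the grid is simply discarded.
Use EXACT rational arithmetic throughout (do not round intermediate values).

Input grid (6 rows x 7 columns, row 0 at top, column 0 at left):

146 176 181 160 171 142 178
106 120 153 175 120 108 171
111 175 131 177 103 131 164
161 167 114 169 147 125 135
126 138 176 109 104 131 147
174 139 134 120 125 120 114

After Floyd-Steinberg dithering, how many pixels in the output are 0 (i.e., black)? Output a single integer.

Answer: 18

Derivation:
(0,0): OLD=146 → NEW=255, ERR=-109
(0,1): OLD=2053/16 → NEW=255, ERR=-2027/16
(0,2): OLD=32147/256 → NEW=0, ERR=32147/256
(0,3): OLD=880389/4096 → NEW=255, ERR=-164091/4096
(0,4): OLD=10058019/65536 → NEW=255, ERR=-6653661/65536
(0,5): OLD=102322165/1048576 → NEW=0, ERR=102322165/1048576
(0,6): OLD=3702599603/16777216 → NEW=255, ERR=-575590477/16777216
(1,0): OLD=12335/256 → NEW=0, ERR=12335/256
(1,1): OLD=242121/2048 → NEW=0, ERR=242121/2048
(1,2): OLD=14977277/65536 → NEW=255, ERR=-1734403/65536
(1,3): OLD=36625337/262144 → NEW=255, ERR=-30221383/262144
(1,4): OLD=899733515/16777216 → NEW=0, ERR=899733515/16777216
(1,5): OLD=20022414203/134217728 → NEW=255, ERR=-14203106437/134217728
(1,6): OLD=257871576789/2147483648 → NEW=0, ERR=257871576789/2147483648
(2,0): OLD=4857011/32768 → NEW=255, ERR=-3498829/32768
(2,1): OLD=171211105/1048576 → NEW=255, ERR=-96175775/1048576
(2,2): OLD=1147141987/16777216 → NEW=0, ERR=1147141987/16777216
(2,3): OLD=24063710219/134217728 → NEW=255, ERR=-10161810421/134217728
(2,4): OLD=63982407995/1073741824 → NEW=0, ERR=63982407995/1073741824
(2,5): OLD=5149411543465/34359738368 → NEW=255, ERR=-3612321740375/34359738368
(2,6): OLD=81867432190255/549755813888 → NEW=255, ERR=-58320300351185/549755813888
(3,0): OLD=1852791811/16777216 → NEW=0, ERR=1852791811/16777216
(3,1): OLD=25877113671/134217728 → NEW=255, ERR=-8348406969/134217728
(3,2): OLD=94732018053/1073741824 → NEW=0, ERR=94732018053/1073741824
(3,3): OLD=856353478195/4294967296 → NEW=255, ERR=-238863182285/4294967296
(3,4): OLD=64236563023875/549755813888 → NEW=0, ERR=64236563023875/549755813888
(3,5): OLD=558989960776505/4398046511104 → NEW=0, ERR=558989960776505/4398046511104
(3,6): OLD=10617520992604775/70368744177664 → NEW=255, ERR=-7326508772699545/70368744177664
(4,0): OLD=319649391181/2147483648 → NEW=255, ERR=-227958939059/2147483648
(4,1): OLD=3283608223977/34359738368 → NEW=0, ERR=3283608223977/34359738368
(4,2): OLD=127029495141703/549755813888 → NEW=255, ERR=-13158237399737/549755813888
(4,3): OLD=477503261637437/4398046511104 → NEW=0, ERR=477503261637437/4398046511104
(4,4): OLD=7331354365281895/35184372088832 → NEW=255, ERR=-1640660517370265/35184372088832
(4,5): OLD=155485591164277799/1125899906842624 → NEW=255, ERR=-131618885080591321/1125899906842624
(4,6): OLD=1283765113472534081/18014398509481984 → NEW=0, ERR=1283765113472534081/18014398509481984
(5,0): OLD=87271621163723/549755813888 → NEW=255, ERR=-52916111377717/549755813888
(5,1): OLD=508550303881369/4398046511104 → NEW=0, ERR=508550303881369/4398046511104
(5,2): OLD=7157872994284223/35184372088832 → NEW=255, ERR=-1814141888367937/35184372088832
(5,3): OLD=34095511455892699/281474976710656 → NEW=0, ERR=34095511455892699/281474976710656
(5,4): OLD=2671352631408411081/18014398509481984 → NEW=255, ERR=-1922318988509494839/18014398509481984
(5,5): OLD=6806589283857833145/144115188075855872 → NEW=0, ERR=6806589283857833145/144115188075855872
(5,6): OLD=345015615285951616695/2305843009213693952 → NEW=255, ERR=-242974352063540341065/2305843009213693952
Output grid:
  Row 0: ##.##.#  (2 black, running=2)
  Row 1: ..##.#.  (4 black, running=6)
  Row 2: ##.#.##  (2 black, running=8)
  Row 3: .#.#..#  (4 black, running=12)
  Row 4: #.#.##.  (3 black, running=15)
  Row 5: #.#.#.#  (3 black, running=18)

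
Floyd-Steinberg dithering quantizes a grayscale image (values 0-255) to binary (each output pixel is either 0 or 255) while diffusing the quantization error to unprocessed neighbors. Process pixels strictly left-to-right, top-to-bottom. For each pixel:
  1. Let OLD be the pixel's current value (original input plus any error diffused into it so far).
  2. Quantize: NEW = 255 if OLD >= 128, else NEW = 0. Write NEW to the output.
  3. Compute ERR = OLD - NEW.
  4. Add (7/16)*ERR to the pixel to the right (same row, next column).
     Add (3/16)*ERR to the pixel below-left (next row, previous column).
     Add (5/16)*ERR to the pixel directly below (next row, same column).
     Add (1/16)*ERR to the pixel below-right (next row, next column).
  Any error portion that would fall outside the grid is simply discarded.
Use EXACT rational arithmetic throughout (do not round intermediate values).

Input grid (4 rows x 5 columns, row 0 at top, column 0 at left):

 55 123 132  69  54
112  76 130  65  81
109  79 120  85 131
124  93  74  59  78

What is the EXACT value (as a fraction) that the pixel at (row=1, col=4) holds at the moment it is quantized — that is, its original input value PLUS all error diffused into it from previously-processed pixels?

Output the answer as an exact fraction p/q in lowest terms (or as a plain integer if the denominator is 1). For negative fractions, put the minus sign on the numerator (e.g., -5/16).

(0,0): OLD=55 → NEW=0, ERR=55
(0,1): OLD=2353/16 → NEW=255, ERR=-1727/16
(0,2): OLD=21703/256 → NEW=0, ERR=21703/256
(0,3): OLD=434545/4096 → NEW=0, ERR=434545/4096
(0,4): OLD=6580759/65536 → NEW=0, ERR=6580759/65536
(1,0): OLD=27891/256 → NEW=0, ERR=27891/256
(1,1): OLD=223781/2048 → NEW=0, ERR=223781/2048
(1,2): OLD=14250377/65536 → NEW=255, ERR=-2461303/65536
(1,3): OLD=27747541/262144 → NEW=0, ERR=27747541/262144
(1,4): OLD=693397471/4194304 → NEW=255, ERR=-376150049/4194304
Target (1,4): original=81, with diffused error = 693397471/4194304

Answer: 693397471/4194304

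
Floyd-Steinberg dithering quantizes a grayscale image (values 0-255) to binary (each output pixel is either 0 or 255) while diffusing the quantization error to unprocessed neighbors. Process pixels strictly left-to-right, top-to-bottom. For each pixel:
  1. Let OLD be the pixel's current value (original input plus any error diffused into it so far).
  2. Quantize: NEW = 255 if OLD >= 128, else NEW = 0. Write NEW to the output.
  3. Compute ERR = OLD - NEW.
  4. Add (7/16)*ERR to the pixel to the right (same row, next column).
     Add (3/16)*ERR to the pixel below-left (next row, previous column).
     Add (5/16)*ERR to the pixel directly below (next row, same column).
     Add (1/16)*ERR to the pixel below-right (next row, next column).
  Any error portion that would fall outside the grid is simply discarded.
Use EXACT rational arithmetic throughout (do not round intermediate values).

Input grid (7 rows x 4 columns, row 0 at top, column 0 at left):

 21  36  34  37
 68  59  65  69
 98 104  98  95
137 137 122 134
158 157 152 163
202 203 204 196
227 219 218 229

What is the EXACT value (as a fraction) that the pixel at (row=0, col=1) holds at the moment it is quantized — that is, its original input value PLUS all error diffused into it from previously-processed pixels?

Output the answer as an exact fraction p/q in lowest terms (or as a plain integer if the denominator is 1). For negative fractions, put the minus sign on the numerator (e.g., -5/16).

Answer: 723/16

Derivation:
(0,0): OLD=21 → NEW=0, ERR=21
(0,1): OLD=723/16 → NEW=0, ERR=723/16
Target (0,1): original=36, with diffused error = 723/16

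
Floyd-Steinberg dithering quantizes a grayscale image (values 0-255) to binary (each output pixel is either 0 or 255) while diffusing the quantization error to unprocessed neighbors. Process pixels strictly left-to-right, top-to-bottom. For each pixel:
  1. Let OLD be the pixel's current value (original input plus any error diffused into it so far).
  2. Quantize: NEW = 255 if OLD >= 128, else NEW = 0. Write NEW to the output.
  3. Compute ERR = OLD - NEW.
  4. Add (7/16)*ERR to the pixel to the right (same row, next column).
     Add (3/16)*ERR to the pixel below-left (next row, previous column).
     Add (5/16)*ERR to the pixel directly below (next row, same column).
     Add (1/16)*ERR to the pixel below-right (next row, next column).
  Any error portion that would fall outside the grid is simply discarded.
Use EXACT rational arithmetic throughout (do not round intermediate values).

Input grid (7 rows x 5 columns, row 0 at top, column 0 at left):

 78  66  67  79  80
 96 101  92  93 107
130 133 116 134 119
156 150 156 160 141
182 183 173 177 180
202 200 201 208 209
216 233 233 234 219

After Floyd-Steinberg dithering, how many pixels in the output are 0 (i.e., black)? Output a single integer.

Answer: 13

Derivation:
(0,0): OLD=78 → NEW=0, ERR=78
(0,1): OLD=801/8 → NEW=0, ERR=801/8
(0,2): OLD=14183/128 → NEW=0, ERR=14183/128
(0,3): OLD=261073/2048 → NEW=0, ERR=261073/2048
(0,4): OLD=4448951/32768 → NEW=255, ERR=-3906889/32768
(1,0): OLD=17811/128 → NEW=255, ERR=-14829/128
(1,1): OLD=109829/1024 → NEW=0, ERR=109829/1024
(1,2): OLD=6675177/32768 → NEW=255, ERR=-1680663/32768
(1,3): OLD=12447541/131072 → NEW=0, ERR=12447541/131072
(1,4): OLD=250098943/2097152 → NEW=0, ERR=250098943/2097152
(2,0): OLD=1866247/16384 → NEW=0, ERR=1866247/16384
(2,1): OLD=104592189/524288 → NEW=255, ERR=-29101251/524288
(2,2): OLD=840519671/8388608 → NEW=0, ERR=840519671/8388608
(2,3): OLD=30422963957/134217728 → NEW=255, ERR=-3802556683/134217728
(2,4): OLD=321710601075/2147483648 → NEW=255, ERR=-225897729165/2147483648
(3,0): OLD=1519918615/8388608 → NEW=255, ERR=-619176425/8388608
(3,1): OLD=8473700811/67108864 → NEW=0, ERR=8473700811/67108864
(3,2): OLD=502023243817/2147483648 → NEW=255, ERR=-45585086423/2147483648
(3,3): OLD=551467230945/4294967296 → NEW=255, ERR=-543749429535/4294967296
(3,4): OLD=3502541107525/68719476736 → NEW=0, ERR=3502541107525/68719476736
(4,0): OLD=196075057401/1073741824 → NEW=255, ERR=-77729107719/1073741824
(4,1): OLD=6260152318969/34359738368 → NEW=255, ERR=-2501580964871/34359738368
(4,2): OLD=65238430641079/549755813888 → NEW=0, ERR=65238430641079/549755813888
(4,3): OLD=1737969048972281/8796093022208 → NEW=255, ERR=-505034671690759/8796093022208
(4,4): OLD=22925532679252047/140737488355328 → NEW=255, ERR=-12962526851356593/140737488355328
(5,0): OLD=91109274275723/549755813888 → NEW=255, ERR=-49078458265717/549755813888
(5,1): OLD=685730454081505/4398046511104 → NEW=255, ERR=-435771406250015/4398046511104
(5,2): OLD=25251001181127785/140737488355328 → NEW=255, ERR=-10637058349480855/140737488355328
(5,3): OLD=82831409188737831/562949953421312 → NEW=255, ERR=-60720828933696729/562949953421312
(5,4): OLD=1165886085689649789/9007199254740992 → NEW=255, ERR=-1130949724269303171/9007199254740992
(6,0): OLD=11929196192996699/70368744177664 → NEW=255, ERR=-6014833572307621/70368744177664
(6,1): OLD=326263001211887573/2251799813685248 → NEW=255, ERR=-247945951277850667/2251799813685248
(6,2): OLD=4856358471310813047/36028797018963968 → NEW=255, ERR=-4330984768524998793/36028797018963968
(6,3): OLD=68849773771844414429/576460752303423488 → NEW=0, ERR=68849773771844414429/576460752303423488
(6,4): OLD=2077784851879824337739/9223372036854775808 → NEW=255, ERR=-274175017518143493301/9223372036854775808
Output grid:
  Row 0: ....#  (4 black, running=4)
  Row 1: #.#..  (3 black, running=7)
  Row 2: .#.##  (2 black, running=9)
  Row 3: #.##.  (2 black, running=11)
  Row 4: ##.##  (1 black, running=12)
  Row 5: #####  (0 black, running=12)
  Row 6: ###.#  (1 black, running=13)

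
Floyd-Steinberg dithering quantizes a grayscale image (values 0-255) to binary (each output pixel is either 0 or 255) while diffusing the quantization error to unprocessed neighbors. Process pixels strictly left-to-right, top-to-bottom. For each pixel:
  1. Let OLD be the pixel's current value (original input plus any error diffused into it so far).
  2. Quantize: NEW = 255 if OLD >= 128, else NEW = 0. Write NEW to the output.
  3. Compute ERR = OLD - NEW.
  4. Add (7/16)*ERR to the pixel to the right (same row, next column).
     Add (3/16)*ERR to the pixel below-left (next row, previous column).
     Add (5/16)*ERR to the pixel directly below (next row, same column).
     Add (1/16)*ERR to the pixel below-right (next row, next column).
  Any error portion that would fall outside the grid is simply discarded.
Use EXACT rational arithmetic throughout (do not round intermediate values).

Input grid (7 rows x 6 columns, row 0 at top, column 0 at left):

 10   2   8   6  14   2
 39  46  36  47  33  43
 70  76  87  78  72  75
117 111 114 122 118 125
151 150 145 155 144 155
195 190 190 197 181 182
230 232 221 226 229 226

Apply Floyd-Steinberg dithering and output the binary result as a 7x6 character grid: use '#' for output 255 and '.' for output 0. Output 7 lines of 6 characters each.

(0,0): OLD=10 → NEW=0, ERR=10
(0,1): OLD=51/8 → NEW=0, ERR=51/8
(0,2): OLD=1381/128 → NEW=0, ERR=1381/128
(0,3): OLD=21955/2048 → NEW=0, ERR=21955/2048
(0,4): OLD=612437/32768 → NEW=0, ERR=612437/32768
(0,5): OLD=5335635/524288 → NEW=0, ERR=5335635/524288
(1,0): OLD=5545/128 → NEW=0, ERR=5545/128
(1,1): OLD=71263/1024 → NEW=0, ERR=71263/1024
(1,2): OLD=2366731/32768 → NEW=0, ERR=2366731/32768
(1,3): OLD=11288975/131072 → NEW=0, ERR=11288975/131072
(1,4): OLD=663537709/8388608 → NEW=0, ERR=663537709/8388608
(1,5): OLD=10999760939/134217728 → NEW=0, ERR=10999760939/134217728
(2,0): OLD=1582469/16384 → NEW=0, ERR=1582469/16384
(2,1): OLD=81922247/524288 → NEW=255, ERR=-51771193/524288
(2,2): OLD=728703381/8388608 → NEW=0, ERR=728703381/8388608
(2,3): OLD=10889437357/67108864 → NEW=255, ERR=-6223322963/67108864
(2,4): OLD=165134511111/2147483648 → NEW=0, ERR=165134511111/2147483648
(2,5): OLD=4782768484001/34359738368 → NEW=255, ERR=-3978964799839/34359738368
(3,0): OLD=1079348597/8388608 → NEW=255, ERR=-1059746443/8388608
(3,1): OLD=3167290769/67108864 → NEW=0, ERR=3167290769/67108864
(3,2): OLD=74214528483/536870912 → NEW=255, ERR=-62687554077/536870912
(3,3): OLD=2122856491529/34359738368 → NEW=0, ERR=2122856491529/34359738368
(3,4): OLD=38909353305897/274877906944 → NEW=255, ERR=-31184512964823/274877906944
(3,5): OLD=193442848562887/4398046511104 → NEW=0, ERR=193442848562887/4398046511104
(4,0): OLD=129247030011/1073741824 → NEW=0, ERR=129247030011/1073741824
(4,1): OLD=3223319980031/17179869184 → NEW=255, ERR=-1157546661889/17179869184
(4,2): OLD=51439144790989/549755813888 → NEW=0, ERR=51439144790989/549755813888
(4,3): OLD=1641997818137697/8796093022208 → NEW=255, ERR=-601005902525343/8796093022208
(4,4): OLD=12773743284326897/140737488355328 → NEW=0, ERR=12773743284326897/140737488355328
(4,5): OLD=453429559243574263/2251799813685248 → NEW=255, ERR=-120779393246163977/2251799813685248
(5,0): OLD=60468314269293/274877906944 → NEW=255, ERR=-9625552001427/274877906944
(5,1): OLD=1571784394035901/8796093022208 → NEW=255, ERR=-671219326627139/8796093022208
(5,2): OLD=11880518742969135/70368744177664 → NEW=255, ERR=-6063511022335185/70368744177664
(5,3): OLD=362124587700747701/2251799813685248 → NEW=255, ERR=-212084364788990539/2251799813685248
(5,4): OLD=692790684858839557/4503599627370496 → NEW=255, ERR=-455627220120636923/4503599627370496
(5,5): OLD=9126057426695246825/72057594037927936 → NEW=0, ERR=9126057426695246825/72057594037927936
(6,0): OLD=28815876021615703/140737488355328 → NEW=255, ERR=-7072183508992937/140737488355328
(6,1): OLD=377905377323114123/2251799813685248 → NEW=255, ERR=-196303575166624117/2251799813685248
(6,2): OLD=1202498027366879827/9007199254740992 → NEW=255, ERR=-1094337782592073133/9007199254740992
(6,3): OLD=17158087999636379143/144115188075855872 → NEW=0, ERR=17158087999636379143/144115188075855872
(6,4): OLD=616427255101764747783/2305843009213693952 → NEW=255, ERR=28437287752272790023/2305843009213693952
(6,5): OLD=9763877387152100248017/36893488147419103232 → NEW=255, ERR=356037909560228923857/36893488147419103232
Row 0: ......
Row 1: ......
Row 2: .#.#.#
Row 3: #.#.#.
Row 4: .#.#.#
Row 5: #####.
Row 6: ###.##

Answer: ......
......
.#.#.#
#.#.#.
.#.#.#
#####.
###.##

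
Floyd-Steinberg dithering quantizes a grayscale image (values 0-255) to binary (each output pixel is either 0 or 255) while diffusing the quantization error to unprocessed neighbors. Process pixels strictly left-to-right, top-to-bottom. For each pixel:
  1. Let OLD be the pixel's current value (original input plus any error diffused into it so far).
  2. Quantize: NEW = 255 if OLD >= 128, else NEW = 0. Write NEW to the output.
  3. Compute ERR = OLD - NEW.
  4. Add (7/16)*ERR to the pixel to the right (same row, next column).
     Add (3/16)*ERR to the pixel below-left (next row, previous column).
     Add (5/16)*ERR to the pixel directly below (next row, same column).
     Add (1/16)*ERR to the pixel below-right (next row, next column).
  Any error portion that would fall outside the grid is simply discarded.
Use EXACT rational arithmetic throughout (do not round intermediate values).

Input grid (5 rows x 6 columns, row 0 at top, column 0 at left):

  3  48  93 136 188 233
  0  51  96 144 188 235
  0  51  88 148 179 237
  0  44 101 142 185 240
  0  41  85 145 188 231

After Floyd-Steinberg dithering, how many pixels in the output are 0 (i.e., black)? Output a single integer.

(0,0): OLD=3 → NEW=0, ERR=3
(0,1): OLD=789/16 → NEW=0, ERR=789/16
(0,2): OLD=29331/256 → NEW=0, ERR=29331/256
(0,3): OLD=762373/4096 → NEW=255, ERR=-282107/4096
(0,4): OLD=10346019/65536 → NEW=255, ERR=-6365661/65536
(0,5): OLD=199758581/1048576 → NEW=255, ERR=-67628299/1048576
(1,0): OLD=2607/256 → NEW=0, ERR=2607/256
(1,1): OLD=189513/2048 → NEW=0, ERR=189513/2048
(1,2): OLD=10646781/65536 → NEW=255, ERR=-6064899/65536
(1,3): OLD=18595961/262144 → NEW=0, ERR=18595961/262144
(1,4): OLD=2890446347/16777216 → NEW=255, ERR=-1387743733/16777216
(1,5): OLD=46328252893/268435456 → NEW=255, ERR=-22122788387/268435456
(2,0): OLD=672819/32768 → NEW=0, ERR=672819/32768
(2,1): OLD=75691617/1048576 → NEW=0, ERR=75691617/1048576
(2,2): OLD=1841226595/16777216 → NEW=0, ERR=1841226595/16777216
(2,3): OLD=26425947915/134217728 → NEW=255, ERR=-7799572725/134217728
(2,4): OLD=501259528097/4294967296 → NEW=0, ERR=501259528097/4294967296
(2,5): OLD=17670247216503/68719476736 → NEW=255, ERR=146780648823/68719476736
(3,0): OLD=334725891/16777216 → NEW=0, ERR=334725891/16777216
(3,1): OLD=13038866887/134217728 → NEW=0, ERR=13038866887/134217728
(3,2): OLD=184053394629/1073741824 → NEW=255, ERR=-89750770491/1073741824
(3,3): OLD=7972345079375/68719476736 → NEW=0, ERR=7972345079375/68719476736
(3,4): OLD=147881894826607/549755813888 → NEW=255, ERR=7694162285167/549755813888
(3,5): OLD=2234953906875425/8796093022208 → NEW=255, ERR=-8049813787615/8796093022208
(4,0): OLD=52505636301/2147483648 → NEW=0, ERR=52505636301/2147483648
(4,1): OLD=2323738369257/34359738368 → NEW=0, ERR=2323738369257/34359738368
(4,2): OLD=127863514057707/1099511627776 → NEW=0, ERR=127863514057707/1099511627776
(4,3): OLD=4037959365922487/17592186044416 → NEW=255, ERR=-448048075403593/17592186044416
(4,4): OLD=53004646516999207/281474976710656 → NEW=255, ERR=-18771472544218073/281474976710656
(4,5): OLD=911582646997045169/4503599627370496 → NEW=255, ERR=-236835257982431311/4503599627370496
Output grid:
  Row 0: ...###  (3 black, running=3)
  Row 1: ..#.##  (3 black, running=6)
  Row 2: ...#.#  (4 black, running=10)
  Row 3: ..#.##  (3 black, running=13)
  Row 4: ...###  (3 black, running=16)

Answer: 16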